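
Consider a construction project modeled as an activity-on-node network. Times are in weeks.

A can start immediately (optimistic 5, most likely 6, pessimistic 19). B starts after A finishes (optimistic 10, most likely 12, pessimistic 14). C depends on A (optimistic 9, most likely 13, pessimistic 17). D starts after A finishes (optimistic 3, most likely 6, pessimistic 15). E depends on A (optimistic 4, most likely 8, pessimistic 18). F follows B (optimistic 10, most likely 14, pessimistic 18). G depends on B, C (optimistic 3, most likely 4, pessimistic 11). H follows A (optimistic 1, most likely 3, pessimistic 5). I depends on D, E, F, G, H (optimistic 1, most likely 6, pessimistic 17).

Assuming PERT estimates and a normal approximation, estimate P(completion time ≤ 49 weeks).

te_A = (5 + 4·6 + 19)/6 = 48/6 = 8; σ²_A = ((19−5)/6)² = 5.444
te_B = (10 + 4·12 + 14)/6 = 72/6 = 12; σ²_B = ((14−10)/6)² = 0.444
te_C = (9 + 4·13 + 17)/6 = 78/6 = 13; σ²_C = ((17−9)/6)² = 1.778
te_D = (3 + 4·6 + 15)/6 = 42/6 = 7; σ²_D = ((15−3)/6)² = 4.000
te_E = (4 + 4·8 + 18)/6 = 54/6 = 9; σ²_E = ((18−4)/6)² = 5.444
te_F = (10 + 4·14 + 18)/6 = 84/6 = 14; σ²_F = ((18−10)/6)² = 1.778
te_G = (3 + 4·4 + 11)/6 = 30/6 = 5; σ²_G = ((11−3)/6)² = 1.778
te_H = (1 + 4·3 + 5)/6 = 18/6 = 3; σ²_H = ((5−1)/6)² = 0.444
te_I = (1 + 4·6 + 17)/6 = 42/6 = 7; σ²_I = ((17−1)/6)² = 7.111

Forward pass:
ES_A = 0; EF_A = 8
ES_B = 8; EF_B = 8+12 = 20
ES_C = 8; EF_C = 8+13 = 21
ES_D = 8; EF_D = 8+7 = 15
ES_E = 8; EF_E = 8+9 = 17
ES_F = 20; EF_F = 20+14 = 34
ES_G = max(EF_B=20, EF_C=21) = 21; EF_G = 21+5 = 26
ES_H = 8; EF_H = 8+3 = 11
ES_I = max(EF_D=15, EF_E=17, EF_F=34, EF_G=26, EF_H=11) = 34; EF_I = 34+7 = 41
Expected project duration μ = 41 weeks. Critical path: A → B → F → I.

Variance along critical path = 5.444 + 0.444 + 1.778 + 7.111 = 14.778; σ = √14.778 = 3.844 weeks.
Z = (49 − 41) / 3.844 = 2.081
P(T ≤ 49) = Φ(2.081) ≈ 0.981

0.981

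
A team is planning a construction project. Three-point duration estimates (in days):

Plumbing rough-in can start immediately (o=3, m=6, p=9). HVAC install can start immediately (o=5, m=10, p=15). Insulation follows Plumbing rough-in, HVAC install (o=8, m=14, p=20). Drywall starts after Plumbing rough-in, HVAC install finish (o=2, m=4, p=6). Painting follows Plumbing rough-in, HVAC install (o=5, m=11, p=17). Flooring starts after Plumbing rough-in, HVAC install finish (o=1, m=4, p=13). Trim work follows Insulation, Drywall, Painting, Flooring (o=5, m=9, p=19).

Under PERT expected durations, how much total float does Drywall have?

10 days

te_Plumbing rough-in = (3 + 4·6 + 9)/6 = 36/6 = 6
te_HVAC install = (5 + 4·10 + 15)/6 = 60/6 = 10
te_Insulation = (8 + 4·14 + 20)/6 = 84/6 = 14
te_Drywall = (2 + 4·4 + 6)/6 = 24/6 = 4
te_Painting = (5 + 4·11 + 17)/6 = 66/6 = 11
te_Flooring = (1 + 4·4 + 13)/6 = 30/6 = 5
te_Trim work = (5 + 4·9 + 19)/6 = 60/6 = 10

Forward pass:
ES_Plumbing rough-in = 0; EF_Plumbing rough-in = 6
ES_HVAC install = 0; EF_HVAC install = 10
ES_Insulation = max(EF_Plumbing rough-in=6, EF_HVAC install=10) = 10; EF_Insulation = 10+14 = 24
ES_Drywall = max(EF_Plumbing rough-in=6, EF_HVAC install=10) = 10; EF_Drywall = 10+4 = 14
ES_Painting = max(EF_Plumbing rough-in=6, EF_HVAC install=10) = 10; EF_Painting = 10+11 = 21
ES_Flooring = max(EF_Plumbing rough-in=6, EF_HVAC install=10) = 10; EF_Flooring = 10+5 = 15
ES_Trim work = max(EF_Insulation=24, EF_Drywall=14, EF_Painting=21, EF_Flooring=15) = 24; EF_Trim work = 24+10 = 34
Expected project duration μ = 34 days. Critical path: HVAC install → Insulation → Trim work.

Backward pass:
LF_Trim work = 34; LS_Trim work = 34−10 = 24
LF_Flooring = LS_Trim work = 24; LS_Flooring = 24−5 = 19
LF_Painting = LS_Trim work = 24; LS_Painting = 24−11 = 13
LF_Drywall = LS_Trim work = 24; LS_Drywall = 24−4 = 20
LF_Insulation = LS_Trim work = 24; LS_Insulation = 24−14 = 10
LF_HVAC install = min(LS_Insulation=10, LS_Drywall=20, LS_Painting=13, LS_Flooring=19) = 10; LS_HVAC install = 10−10 = 0
LF_Plumbing rough-in = min(LS_Insulation=10, LS_Drywall=20, LS_Painting=13, LS_Flooring=19) = 10; LS_Plumbing rough-in = 10−6 = 4
Slack_Drywall = LS_Drywall − ES_Drywall = 20 − 10 = 10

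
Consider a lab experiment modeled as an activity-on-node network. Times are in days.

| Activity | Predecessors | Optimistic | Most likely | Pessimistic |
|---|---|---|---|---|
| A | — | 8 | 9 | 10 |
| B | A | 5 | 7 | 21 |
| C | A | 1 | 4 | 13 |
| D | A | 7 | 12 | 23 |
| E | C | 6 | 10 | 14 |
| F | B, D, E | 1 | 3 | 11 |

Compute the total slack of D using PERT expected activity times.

2 days

te_A = (8 + 4·9 + 10)/6 = 54/6 = 9
te_B = (5 + 4·7 + 21)/6 = 54/6 = 9
te_C = (1 + 4·4 + 13)/6 = 30/6 = 5
te_D = (7 + 4·12 + 23)/6 = 78/6 = 13
te_E = (6 + 4·10 + 14)/6 = 60/6 = 10
te_F = (1 + 4·3 + 11)/6 = 24/6 = 4

Forward pass:
ES_A = 0; EF_A = 9
ES_B = 9; EF_B = 9+9 = 18
ES_C = 9; EF_C = 9+5 = 14
ES_D = 9; EF_D = 9+13 = 22
ES_E = 14; EF_E = 14+10 = 24
ES_F = max(EF_B=18, EF_D=22, EF_E=24) = 24; EF_F = 24+4 = 28
Expected project duration μ = 28 days. Critical path: A → C → E → F.

Backward pass:
LF_F = 28; LS_F = 28−4 = 24
LF_E = LS_F = 24; LS_E = 24−10 = 14
LF_D = LS_F = 24; LS_D = 24−13 = 11
LF_C = LS_E = 14; LS_C = 14−5 = 9
LF_B = LS_F = 24; LS_B = 24−9 = 15
LF_A = min(LS_B=15, LS_C=9, LS_D=11) = 9; LS_A = 9−9 = 0
Slack_D = LS_D − ES_D = 11 − 9 = 2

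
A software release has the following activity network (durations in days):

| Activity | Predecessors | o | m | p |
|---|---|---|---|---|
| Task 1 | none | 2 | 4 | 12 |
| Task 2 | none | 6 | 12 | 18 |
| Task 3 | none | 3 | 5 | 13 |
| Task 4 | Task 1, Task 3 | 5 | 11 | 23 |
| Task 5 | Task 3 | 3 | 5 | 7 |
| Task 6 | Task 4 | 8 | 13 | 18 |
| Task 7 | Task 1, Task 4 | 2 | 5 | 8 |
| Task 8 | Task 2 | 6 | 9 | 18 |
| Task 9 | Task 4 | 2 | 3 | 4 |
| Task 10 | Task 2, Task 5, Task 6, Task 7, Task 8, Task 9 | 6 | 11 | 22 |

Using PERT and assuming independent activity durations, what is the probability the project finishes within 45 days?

te_Task 1 = (2 + 4·4 + 12)/6 = 30/6 = 5; σ²_Task 1 = ((12−2)/6)² = 2.778
te_Task 2 = (6 + 4·12 + 18)/6 = 72/6 = 12; σ²_Task 2 = ((18−6)/6)² = 4.000
te_Task 3 = (3 + 4·5 + 13)/6 = 36/6 = 6; σ²_Task 3 = ((13−3)/6)² = 2.778
te_Task 4 = (5 + 4·11 + 23)/6 = 72/6 = 12; σ²_Task 4 = ((23−5)/6)² = 9.000
te_Task 5 = (3 + 4·5 + 7)/6 = 30/6 = 5; σ²_Task 5 = ((7−3)/6)² = 0.444
te_Task 6 = (8 + 4·13 + 18)/6 = 78/6 = 13; σ²_Task 6 = ((18−8)/6)² = 2.778
te_Task 7 = (2 + 4·5 + 8)/6 = 30/6 = 5; σ²_Task 7 = ((8−2)/6)² = 1.000
te_Task 8 = (6 + 4·9 + 18)/6 = 60/6 = 10; σ²_Task 8 = ((18−6)/6)² = 4.000
te_Task 9 = (2 + 4·3 + 4)/6 = 18/6 = 3; σ²_Task 9 = ((4−2)/6)² = 0.111
te_Task 10 = (6 + 4·11 + 22)/6 = 72/6 = 12; σ²_Task 10 = ((22−6)/6)² = 7.111

Forward pass:
ES_Task 1 = 0; EF_Task 1 = 5
ES_Task 2 = 0; EF_Task 2 = 12
ES_Task 3 = 0; EF_Task 3 = 6
ES_Task 4 = max(EF_Task 1=5, EF_Task 3=6) = 6; EF_Task 4 = 6+12 = 18
ES_Task 5 = 6; EF_Task 5 = 6+5 = 11
ES_Task 6 = 18; EF_Task 6 = 18+13 = 31
ES_Task 7 = max(EF_Task 1=5, EF_Task 4=18) = 18; EF_Task 7 = 18+5 = 23
ES_Task 8 = 12; EF_Task 8 = 12+10 = 22
ES_Task 9 = 18; EF_Task 9 = 18+3 = 21
ES_Task 10 = max(EF_Task 2=12, EF_Task 5=11, EF_Task 6=31, EF_Task 7=23, EF_Task 8=22, EF_Task 9=21) = 31; EF_Task 10 = 31+12 = 43
Expected project duration μ = 43 days. Critical path: Task 3 → Task 4 → Task 6 → Task 10.

Variance along critical path = 2.778 + 9.000 + 2.778 + 7.111 = 21.667; σ = √21.667 = 4.655 days.
Z = (45 − 43) / 4.655 = 0.430
P(T ≤ 45) = Φ(0.430) ≈ 0.666

0.666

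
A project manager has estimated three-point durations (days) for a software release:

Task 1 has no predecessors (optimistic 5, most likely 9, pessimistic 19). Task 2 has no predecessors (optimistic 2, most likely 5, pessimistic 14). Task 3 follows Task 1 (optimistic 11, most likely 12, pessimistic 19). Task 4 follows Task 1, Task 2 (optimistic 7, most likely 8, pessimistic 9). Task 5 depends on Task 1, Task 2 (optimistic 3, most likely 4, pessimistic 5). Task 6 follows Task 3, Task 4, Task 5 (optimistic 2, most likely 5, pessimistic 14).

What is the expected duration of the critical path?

te_Task 1 = (5 + 4·9 + 19)/6 = 60/6 = 10
te_Task 2 = (2 + 4·5 + 14)/6 = 36/6 = 6
te_Task 3 = (11 + 4·12 + 19)/6 = 78/6 = 13
te_Task 4 = (7 + 4·8 + 9)/6 = 48/6 = 8
te_Task 5 = (3 + 4·4 + 5)/6 = 24/6 = 4
te_Task 6 = (2 + 4·5 + 14)/6 = 36/6 = 6

Forward pass:
ES_Task 1 = 0; EF_Task 1 = 10
ES_Task 2 = 0; EF_Task 2 = 6
ES_Task 3 = 10; EF_Task 3 = 10+13 = 23
ES_Task 4 = max(EF_Task 1=10, EF_Task 2=6) = 10; EF_Task 4 = 10+8 = 18
ES_Task 5 = max(EF_Task 1=10, EF_Task 2=6) = 10; EF_Task 5 = 10+4 = 14
ES_Task 6 = max(EF_Task 3=23, EF_Task 4=18, EF_Task 5=14) = 23; EF_Task 6 = 23+6 = 29
Expected project duration μ = 29 days. Critical path: Task 1 → Task 3 → Task 6.

29 days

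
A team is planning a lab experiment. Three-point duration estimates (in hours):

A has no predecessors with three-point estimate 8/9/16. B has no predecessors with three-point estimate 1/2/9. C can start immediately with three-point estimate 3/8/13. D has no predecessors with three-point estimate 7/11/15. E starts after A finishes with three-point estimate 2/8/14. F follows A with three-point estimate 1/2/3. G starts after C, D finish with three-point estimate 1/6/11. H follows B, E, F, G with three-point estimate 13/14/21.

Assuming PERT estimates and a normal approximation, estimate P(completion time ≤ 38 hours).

0.966

te_A = (8 + 4·9 + 16)/6 = 60/6 = 10; σ²_A = ((16−8)/6)² = 1.778
te_B = (1 + 4·2 + 9)/6 = 18/6 = 3; σ²_B = ((9−1)/6)² = 1.778
te_C = (3 + 4·8 + 13)/6 = 48/6 = 8; σ²_C = ((13−3)/6)² = 2.778
te_D = (7 + 4·11 + 15)/6 = 66/6 = 11; σ²_D = ((15−7)/6)² = 1.778
te_E = (2 + 4·8 + 14)/6 = 48/6 = 8; σ²_E = ((14−2)/6)² = 4.000
te_F = (1 + 4·2 + 3)/6 = 12/6 = 2; σ²_F = ((3−1)/6)² = 0.111
te_G = (1 + 4·6 + 11)/6 = 36/6 = 6; σ²_G = ((11−1)/6)² = 2.778
te_H = (13 + 4·14 + 21)/6 = 90/6 = 15; σ²_H = ((21−13)/6)² = 1.778

Forward pass:
ES_A = 0; EF_A = 10
ES_B = 0; EF_B = 3
ES_C = 0; EF_C = 8
ES_D = 0; EF_D = 11
ES_E = 10; EF_E = 10+8 = 18
ES_F = 10; EF_F = 10+2 = 12
ES_G = max(EF_C=8, EF_D=11) = 11; EF_G = 11+6 = 17
ES_H = max(EF_B=3, EF_E=18, EF_F=12, EF_G=17) = 18; EF_H = 18+15 = 33
Expected project duration μ = 33 hours. Critical path: A → E → H.

Variance along critical path = 1.778 + 4.000 + 1.778 = 7.556; σ = √7.556 = 2.749 hours.
Z = (38 − 33) / 2.749 = 1.819
P(T ≤ 38) = Φ(1.819) ≈ 0.966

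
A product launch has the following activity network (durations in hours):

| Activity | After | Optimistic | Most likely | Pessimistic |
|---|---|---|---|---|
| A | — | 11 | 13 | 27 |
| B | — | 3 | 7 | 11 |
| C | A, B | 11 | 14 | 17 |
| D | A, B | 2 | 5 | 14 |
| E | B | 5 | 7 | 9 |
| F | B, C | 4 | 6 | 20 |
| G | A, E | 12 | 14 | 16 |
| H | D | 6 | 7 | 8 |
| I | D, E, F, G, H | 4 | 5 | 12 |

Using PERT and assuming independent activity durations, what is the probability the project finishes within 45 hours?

0.686

te_A = (11 + 4·13 + 27)/6 = 90/6 = 15; σ²_A = ((27−11)/6)² = 7.111
te_B = (3 + 4·7 + 11)/6 = 42/6 = 7; σ²_B = ((11−3)/6)² = 1.778
te_C = (11 + 4·14 + 17)/6 = 84/6 = 14; σ²_C = ((17−11)/6)² = 1.000
te_D = (2 + 4·5 + 14)/6 = 36/6 = 6; σ²_D = ((14−2)/6)² = 4.000
te_E = (5 + 4·7 + 9)/6 = 42/6 = 7; σ²_E = ((9−5)/6)² = 0.444
te_F = (4 + 4·6 + 20)/6 = 48/6 = 8; σ²_F = ((20−4)/6)² = 7.111
te_G = (12 + 4·14 + 16)/6 = 84/6 = 14; σ²_G = ((16−12)/6)² = 0.444
te_H = (6 + 4·7 + 8)/6 = 42/6 = 7; σ²_H = ((8−6)/6)² = 0.111
te_I = (4 + 4·5 + 12)/6 = 36/6 = 6; σ²_I = ((12−4)/6)² = 1.778

Forward pass:
ES_A = 0; EF_A = 15
ES_B = 0; EF_B = 7
ES_C = max(EF_A=15, EF_B=7) = 15; EF_C = 15+14 = 29
ES_D = max(EF_A=15, EF_B=7) = 15; EF_D = 15+6 = 21
ES_E = 7; EF_E = 7+7 = 14
ES_F = max(EF_B=7, EF_C=29) = 29; EF_F = 29+8 = 37
ES_G = max(EF_A=15, EF_E=14) = 15; EF_G = 15+14 = 29
ES_H = 21; EF_H = 21+7 = 28
ES_I = max(EF_D=21, EF_E=14, EF_F=37, EF_G=29, EF_H=28) = 37; EF_I = 37+6 = 43
Expected project duration μ = 43 hours. Critical path: A → C → F → I.

Variance along critical path = 7.111 + 1.000 + 7.111 + 1.778 = 17.000; σ = √17.000 = 4.123 hours.
Z = (45 − 43) / 4.123 = 0.485
P(T ≤ 45) = Φ(0.485) ≈ 0.686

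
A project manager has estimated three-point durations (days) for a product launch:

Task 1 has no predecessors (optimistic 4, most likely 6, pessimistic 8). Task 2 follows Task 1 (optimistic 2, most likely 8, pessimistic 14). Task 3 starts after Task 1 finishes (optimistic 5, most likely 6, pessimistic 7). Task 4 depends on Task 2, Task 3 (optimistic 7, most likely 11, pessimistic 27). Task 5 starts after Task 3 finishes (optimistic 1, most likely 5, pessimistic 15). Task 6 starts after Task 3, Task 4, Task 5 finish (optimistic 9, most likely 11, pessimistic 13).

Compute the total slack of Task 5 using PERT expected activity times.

9 days

te_Task 1 = (4 + 4·6 + 8)/6 = 36/6 = 6
te_Task 2 = (2 + 4·8 + 14)/6 = 48/6 = 8
te_Task 3 = (5 + 4·6 + 7)/6 = 36/6 = 6
te_Task 4 = (7 + 4·11 + 27)/6 = 78/6 = 13
te_Task 5 = (1 + 4·5 + 15)/6 = 36/6 = 6
te_Task 6 = (9 + 4·11 + 13)/6 = 66/6 = 11

Forward pass:
ES_Task 1 = 0; EF_Task 1 = 6
ES_Task 2 = 6; EF_Task 2 = 6+8 = 14
ES_Task 3 = 6; EF_Task 3 = 6+6 = 12
ES_Task 4 = max(EF_Task 2=14, EF_Task 3=12) = 14; EF_Task 4 = 14+13 = 27
ES_Task 5 = 12; EF_Task 5 = 12+6 = 18
ES_Task 6 = max(EF_Task 3=12, EF_Task 4=27, EF_Task 5=18) = 27; EF_Task 6 = 27+11 = 38
Expected project duration μ = 38 days. Critical path: Task 1 → Task 2 → Task 4 → Task 6.

Backward pass:
LF_Task 6 = 38; LS_Task 6 = 38−11 = 27
LF_Task 5 = LS_Task 6 = 27; LS_Task 5 = 27−6 = 21
LF_Task 4 = LS_Task 6 = 27; LS_Task 4 = 27−13 = 14
LF_Task 3 = min(LS_Task 4=14, LS_Task 5=21, LS_Task 6=27) = 14; LS_Task 3 = 14−6 = 8
LF_Task 2 = LS_Task 4 = 14; LS_Task 2 = 14−8 = 6
LF_Task 1 = min(LS_Task 2=6, LS_Task 3=8) = 6; LS_Task 1 = 6−6 = 0
Slack_Task 5 = LS_Task 5 − ES_Task 5 = 21 − 12 = 9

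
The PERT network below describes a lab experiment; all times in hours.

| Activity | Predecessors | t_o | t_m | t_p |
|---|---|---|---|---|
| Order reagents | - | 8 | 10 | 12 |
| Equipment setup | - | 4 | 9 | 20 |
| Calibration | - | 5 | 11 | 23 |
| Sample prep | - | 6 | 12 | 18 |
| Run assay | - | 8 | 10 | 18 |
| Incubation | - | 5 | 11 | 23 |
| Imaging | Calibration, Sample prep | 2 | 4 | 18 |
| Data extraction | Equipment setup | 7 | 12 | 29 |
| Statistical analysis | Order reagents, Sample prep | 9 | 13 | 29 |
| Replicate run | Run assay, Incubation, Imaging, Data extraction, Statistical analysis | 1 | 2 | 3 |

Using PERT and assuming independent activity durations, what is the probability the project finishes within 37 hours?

0.980

te_Order reagents = (8 + 4·10 + 12)/6 = 60/6 = 10; σ²_Order reagents = ((12−8)/6)² = 0.444
te_Equipment setup = (4 + 4·9 + 20)/6 = 60/6 = 10; σ²_Equipment setup = ((20−4)/6)² = 7.111
te_Calibration = (5 + 4·11 + 23)/6 = 72/6 = 12; σ²_Calibration = ((23−5)/6)² = 9.000
te_Sample prep = (6 + 4·12 + 18)/6 = 72/6 = 12; σ²_Sample prep = ((18−6)/6)² = 4.000
te_Run assay = (8 + 4·10 + 18)/6 = 66/6 = 11; σ²_Run assay = ((18−8)/6)² = 2.778
te_Incubation = (5 + 4·11 + 23)/6 = 72/6 = 12; σ²_Incubation = ((23−5)/6)² = 9.000
te_Imaging = (2 + 4·4 + 18)/6 = 36/6 = 6; σ²_Imaging = ((18−2)/6)² = 7.111
te_Data extraction = (7 + 4·12 + 29)/6 = 84/6 = 14; σ²_Data extraction = ((29−7)/6)² = 13.444
te_Statistical analysis = (9 + 4·13 + 29)/6 = 90/6 = 15; σ²_Statistical analysis = ((29−9)/6)² = 11.111
te_Replicate run = (1 + 4·2 + 3)/6 = 12/6 = 2; σ²_Replicate run = ((3−1)/6)² = 0.111

Forward pass:
ES_Order reagents = 0; EF_Order reagents = 10
ES_Equipment setup = 0; EF_Equipment setup = 10
ES_Calibration = 0; EF_Calibration = 12
ES_Sample prep = 0; EF_Sample prep = 12
ES_Run assay = 0; EF_Run assay = 11
ES_Incubation = 0; EF_Incubation = 12
ES_Imaging = max(EF_Calibration=12, EF_Sample prep=12) = 12; EF_Imaging = 12+6 = 18
ES_Data extraction = 10; EF_Data extraction = 10+14 = 24
ES_Statistical analysis = max(EF_Order reagents=10, EF_Sample prep=12) = 12; EF_Statistical analysis = 12+15 = 27
ES_Replicate run = max(EF_Run assay=11, EF_Incubation=12, EF_Imaging=18, EF_Data extraction=24, EF_Statistical analysis=27) = 27; EF_Replicate run = 27+2 = 29
Expected project duration μ = 29 hours. Critical path: Sample prep → Statistical analysis → Replicate run.

Variance along critical path = 4.000 + 11.111 + 0.111 = 15.222; σ = √15.222 = 3.902 hours.
Z = (37 − 29) / 3.902 = 2.050
P(T ≤ 37) = Φ(2.050) ≈ 0.980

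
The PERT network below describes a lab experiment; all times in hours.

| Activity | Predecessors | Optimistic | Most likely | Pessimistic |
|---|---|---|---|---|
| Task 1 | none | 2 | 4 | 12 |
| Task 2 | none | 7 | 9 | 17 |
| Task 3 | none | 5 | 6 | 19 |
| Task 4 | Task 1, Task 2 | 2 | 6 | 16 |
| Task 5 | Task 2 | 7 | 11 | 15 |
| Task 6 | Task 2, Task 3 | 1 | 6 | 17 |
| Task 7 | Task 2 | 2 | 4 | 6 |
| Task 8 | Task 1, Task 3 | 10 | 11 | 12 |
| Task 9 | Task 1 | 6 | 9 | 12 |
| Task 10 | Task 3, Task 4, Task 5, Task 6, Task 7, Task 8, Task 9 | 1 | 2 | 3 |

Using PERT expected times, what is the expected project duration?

te_Task 1 = (2 + 4·4 + 12)/6 = 30/6 = 5
te_Task 2 = (7 + 4·9 + 17)/6 = 60/6 = 10
te_Task 3 = (5 + 4·6 + 19)/6 = 48/6 = 8
te_Task 4 = (2 + 4·6 + 16)/6 = 42/6 = 7
te_Task 5 = (7 + 4·11 + 15)/6 = 66/6 = 11
te_Task 6 = (1 + 4·6 + 17)/6 = 42/6 = 7
te_Task 7 = (2 + 4·4 + 6)/6 = 24/6 = 4
te_Task 8 = (10 + 4·11 + 12)/6 = 66/6 = 11
te_Task 9 = (6 + 4·9 + 12)/6 = 54/6 = 9
te_Task 10 = (1 + 4·2 + 3)/6 = 12/6 = 2

Forward pass:
ES_Task 1 = 0; EF_Task 1 = 5
ES_Task 2 = 0; EF_Task 2 = 10
ES_Task 3 = 0; EF_Task 3 = 8
ES_Task 4 = max(EF_Task 1=5, EF_Task 2=10) = 10; EF_Task 4 = 10+7 = 17
ES_Task 5 = 10; EF_Task 5 = 10+11 = 21
ES_Task 6 = max(EF_Task 2=10, EF_Task 3=8) = 10; EF_Task 6 = 10+7 = 17
ES_Task 7 = 10; EF_Task 7 = 10+4 = 14
ES_Task 8 = max(EF_Task 1=5, EF_Task 3=8) = 8; EF_Task 8 = 8+11 = 19
ES_Task 9 = 5; EF_Task 9 = 5+9 = 14
ES_Task 10 = max(EF_Task 3=8, EF_Task 4=17, EF_Task 5=21, EF_Task 6=17, EF_Task 7=14, EF_Task 8=19, EF_Task 9=14) = 21; EF_Task 10 = 21+2 = 23
Expected project duration μ = 23 hours. Critical path: Task 2 → Task 5 → Task 10.

23 hours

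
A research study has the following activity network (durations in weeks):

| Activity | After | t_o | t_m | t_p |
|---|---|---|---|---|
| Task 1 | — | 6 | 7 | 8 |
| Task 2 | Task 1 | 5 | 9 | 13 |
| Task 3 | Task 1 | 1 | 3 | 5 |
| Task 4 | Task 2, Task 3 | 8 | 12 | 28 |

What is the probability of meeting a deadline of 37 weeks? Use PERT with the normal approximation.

0.974

te_Task 1 = (6 + 4·7 + 8)/6 = 42/6 = 7; σ²_Task 1 = ((8−6)/6)² = 0.111
te_Task 2 = (5 + 4·9 + 13)/6 = 54/6 = 9; σ²_Task 2 = ((13−5)/6)² = 1.778
te_Task 3 = (1 + 4·3 + 5)/6 = 18/6 = 3; σ²_Task 3 = ((5−1)/6)² = 0.444
te_Task 4 = (8 + 4·12 + 28)/6 = 84/6 = 14; σ²_Task 4 = ((28−8)/6)² = 11.111

Forward pass:
ES_Task 1 = 0; EF_Task 1 = 7
ES_Task 2 = 7; EF_Task 2 = 7+9 = 16
ES_Task 3 = 7; EF_Task 3 = 7+3 = 10
ES_Task 4 = max(EF_Task 2=16, EF_Task 3=10) = 16; EF_Task 4 = 16+14 = 30
Expected project duration μ = 30 weeks. Critical path: Task 1 → Task 2 → Task 4.

Variance along critical path = 0.111 + 1.778 + 11.111 = 13.000; σ = √13.000 = 3.606 weeks.
Z = (37 − 30) / 3.606 = 1.941
P(T ≤ 37) = Φ(1.941) ≈ 0.974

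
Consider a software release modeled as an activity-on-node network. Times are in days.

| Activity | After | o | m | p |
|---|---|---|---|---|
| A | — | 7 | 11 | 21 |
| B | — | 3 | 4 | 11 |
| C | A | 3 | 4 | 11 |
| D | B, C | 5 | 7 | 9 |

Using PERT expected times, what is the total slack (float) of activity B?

12 days

te_A = (7 + 4·11 + 21)/6 = 72/6 = 12
te_B = (3 + 4·4 + 11)/6 = 30/6 = 5
te_C = (3 + 4·4 + 11)/6 = 30/6 = 5
te_D = (5 + 4·7 + 9)/6 = 42/6 = 7

Forward pass:
ES_A = 0; EF_A = 12
ES_B = 0; EF_B = 5
ES_C = 12; EF_C = 12+5 = 17
ES_D = max(EF_B=5, EF_C=17) = 17; EF_D = 17+7 = 24
Expected project duration μ = 24 days. Critical path: A → C → D.

Backward pass:
LF_D = 24; LS_D = 24−7 = 17
LF_C = LS_D = 17; LS_C = 17−5 = 12
LF_B = LS_D = 17; LS_B = 17−5 = 12
LF_A = LS_C = 12; LS_A = 12−12 = 0
Slack_B = LS_B − ES_B = 12 − 0 = 12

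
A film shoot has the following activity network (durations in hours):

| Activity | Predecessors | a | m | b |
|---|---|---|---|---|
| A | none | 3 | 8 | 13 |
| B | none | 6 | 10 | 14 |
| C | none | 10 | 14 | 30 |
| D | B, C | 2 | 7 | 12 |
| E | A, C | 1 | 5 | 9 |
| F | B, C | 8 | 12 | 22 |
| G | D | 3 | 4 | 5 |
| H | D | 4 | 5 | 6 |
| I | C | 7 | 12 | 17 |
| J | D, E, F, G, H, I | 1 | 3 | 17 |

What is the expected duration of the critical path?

34 hours

te_A = (3 + 4·8 + 13)/6 = 48/6 = 8
te_B = (6 + 4·10 + 14)/6 = 60/6 = 10
te_C = (10 + 4·14 + 30)/6 = 96/6 = 16
te_D = (2 + 4·7 + 12)/6 = 42/6 = 7
te_E = (1 + 4·5 + 9)/6 = 30/6 = 5
te_F = (8 + 4·12 + 22)/6 = 78/6 = 13
te_G = (3 + 4·4 + 5)/6 = 24/6 = 4
te_H = (4 + 4·5 + 6)/6 = 30/6 = 5
te_I = (7 + 4·12 + 17)/6 = 72/6 = 12
te_J = (1 + 4·3 + 17)/6 = 30/6 = 5

Forward pass:
ES_A = 0; EF_A = 8
ES_B = 0; EF_B = 10
ES_C = 0; EF_C = 16
ES_D = max(EF_B=10, EF_C=16) = 16; EF_D = 16+7 = 23
ES_E = max(EF_A=8, EF_C=16) = 16; EF_E = 16+5 = 21
ES_F = max(EF_B=10, EF_C=16) = 16; EF_F = 16+13 = 29
ES_G = 23; EF_G = 23+4 = 27
ES_H = 23; EF_H = 23+5 = 28
ES_I = 16; EF_I = 16+12 = 28
ES_J = max(EF_D=23, EF_E=21, EF_F=29, EF_G=27, EF_H=28, EF_I=28) = 29; EF_J = 29+5 = 34
Expected project duration μ = 34 hours. Critical path: C → F → J.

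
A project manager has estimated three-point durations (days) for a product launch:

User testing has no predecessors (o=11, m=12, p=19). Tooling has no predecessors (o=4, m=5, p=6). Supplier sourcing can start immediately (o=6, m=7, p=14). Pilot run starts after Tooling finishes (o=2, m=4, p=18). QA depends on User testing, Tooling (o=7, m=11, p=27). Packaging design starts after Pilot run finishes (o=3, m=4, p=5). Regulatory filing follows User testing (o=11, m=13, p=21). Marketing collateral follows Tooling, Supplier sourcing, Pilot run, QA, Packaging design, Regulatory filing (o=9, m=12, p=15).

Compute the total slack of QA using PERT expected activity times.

te_User testing = (11 + 4·12 + 19)/6 = 78/6 = 13
te_Tooling = (4 + 4·5 + 6)/6 = 30/6 = 5
te_Supplier sourcing = (6 + 4·7 + 14)/6 = 48/6 = 8
te_Pilot run = (2 + 4·4 + 18)/6 = 36/6 = 6
te_QA = (7 + 4·11 + 27)/6 = 78/6 = 13
te_Packaging design = (3 + 4·4 + 5)/6 = 24/6 = 4
te_Regulatory filing = (11 + 4·13 + 21)/6 = 84/6 = 14
te_Marketing collateral = (9 + 4·12 + 15)/6 = 72/6 = 12

Forward pass:
ES_User testing = 0; EF_User testing = 13
ES_Tooling = 0; EF_Tooling = 5
ES_Supplier sourcing = 0; EF_Supplier sourcing = 8
ES_Pilot run = 5; EF_Pilot run = 5+6 = 11
ES_QA = max(EF_User testing=13, EF_Tooling=5) = 13; EF_QA = 13+13 = 26
ES_Packaging design = 11; EF_Packaging design = 11+4 = 15
ES_Regulatory filing = 13; EF_Regulatory filing = 13+14 = 27
ES_Marketing collateral = max(EF_Tooling=5, EF_Supplier sourcing=8, EF_Pilot run=11, EF_QA=26, EF_Packaging design=15, EF_Regulatory filing=27) = 27; EF_Marketing collateral = 27+12 = 39
Expected project duration μ = 39 days. Critical path: User testing → Regulatory filing → Marketing collateral.

Backward pass:
LF_Marketing collateral = 39; LS_Marketing collateral = 39−12 = 27
LF_Regulatory filing = LS_Marketing collateral = 27; LS_Regulatory filing = 27−14 = 13
LF_Packaging design = LS_Marketing collateral = 27; LS_Packaging design = 27−4 = 23
LF_QA = LS_Marketing collateral = 27; LS_QA = 27−13 = 14
LF_Pilot run = min(LS_Packaging design=23, LS_Marketing collateral=27) = 23; LS_Pilot run = 23−6 = 17
LF_Supplier sourcing = LS_Marketing collateral = 27; LS_Supplier sourcing = 27−8 = 19
LF_Tooling = min(LS_Pilot run=17, LS_QA=14, LS_Marketing collateral=27) = 14; LS_Tooling = 14−5 = 9
LF_User testing = min(LS_QA=14, LS_Regulatory filing=13) = 13; LS_User testing = 13−13 = 0
Slack_QA = LS_QA − ES_QA = 14 − 13 = 1

1 days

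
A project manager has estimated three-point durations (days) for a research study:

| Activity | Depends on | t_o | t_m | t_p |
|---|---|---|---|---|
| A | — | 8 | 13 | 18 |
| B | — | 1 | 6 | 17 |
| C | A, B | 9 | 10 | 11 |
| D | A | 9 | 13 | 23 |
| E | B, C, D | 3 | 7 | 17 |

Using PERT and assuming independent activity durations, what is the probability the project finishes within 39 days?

0.860

te_A = (8 + 4·13 + 18)/6 = 78/6 = 13; σ²_A = ((18−8)/6)² = 2.778
te_B = (1 + 4·6 + 17)/6 = 42/6 = 7; σ²_B = ((17−1)/6)² = 7.111
te_C = (9 + 4·10 + 11)/6 = 60/6 = 10; σ²_C = ((11−9)/6)² = 0.111
te_D = (9 + 4·13 + 23)/6 = 84/6 = 14; σ²_D = ((23−9)/6)² = 5.444
te_E = (3 + 4·7 + 17)/6 = 48/6 = 8; σ²_E = ((17−3)/6)² = 5.444

Forward pass:
ES_A = 0; EF_A = 13
ES_B = 0; EF_B = 7
ES_C = max(EF_A=13, EF_B=7) = 13; EF_C = 13+10 = 23
ES_D = 13; EF_D = 13+14 = 27
ES_E = max(EF_B=7, EF_C=23, EF_D=27) = 27; EF_E = 27+8 = 35
Expected project duration μ = 35 days. Critical path: A → D → E.

Variance along critical path = 2.778 + 5.444 + 5.444 = 13.667; σ = √13.667 = 3.697 days.
Z = (39 − 35) / 3.697 = 1.082
P(T ≤ 39) = Φ(1.082) ≈ 0.860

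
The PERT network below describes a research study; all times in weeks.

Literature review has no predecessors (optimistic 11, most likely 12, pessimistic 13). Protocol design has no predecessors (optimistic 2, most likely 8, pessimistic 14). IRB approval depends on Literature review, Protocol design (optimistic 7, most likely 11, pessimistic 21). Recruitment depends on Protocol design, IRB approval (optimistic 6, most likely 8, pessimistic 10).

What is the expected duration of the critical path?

te_Literature review = (11 + 4·12 + 13)/6 = 72/6 = 12
te_Protocol design = (2 + 4·8 + 14)/6 = 48/6 = 8
te_IRB approval = (7 + 4·11 + 21)/6 = 72/6 = 12
te_Recruitment = (6 + 4·8 + 10)/6 = 48/6 = 8

Forward pass:
ES_Literature review = 0; EF_Literature review = 12
ES_Protocol design = 0; EF_Protocol design = 8
ES_IRB approval = max(EF_Literature review=12, EF_Protocol design=8) = 12; EF_IRB approval = 12+12 = 24
ES_Recruitment = max(EF_Protocol design=8, EF_IRB approval=24) = 24; EF_Recruitment = 24+8 = 32
Expected project duration μ = 32 weeks. Critical path: Literature review → IRB approval → Recruitment.

32 weeks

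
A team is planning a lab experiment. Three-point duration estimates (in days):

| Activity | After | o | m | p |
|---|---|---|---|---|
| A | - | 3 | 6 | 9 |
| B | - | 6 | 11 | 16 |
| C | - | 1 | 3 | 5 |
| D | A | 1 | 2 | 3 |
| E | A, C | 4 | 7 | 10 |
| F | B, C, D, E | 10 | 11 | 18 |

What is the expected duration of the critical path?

te_A = (3 + 4·6 + 9)/6 = 36/6 = 6
te_B = (6 + 4·11 + 16)/6 = 66/6 = 11
te_C = (1 + 4·3 + 5)/6 = 18/6 = 3
te_D = (1 + 4·2 + 3)/6 = 12/6 = 2
te_E = (4 + 4·7 + 10)/6 = 42/6 = 7
te_F = (10 + 4·11 + 18)/6 = 72/6 = 12

Forward pass:
ES_A = 0; EF_A = 6
ES_B = 0; EF_B = 11
ES_C = 0; EF_C = 3
ES_D = 6; EF_D = 6+2 = 8
ES_E = max(EF_A=6, EF_C=3) = 6; EF_E = 6+7 = 13
ES_F = max(EF_B=11, EF_C=3, EF_D=8, EF_E=13) = 13; EF_F = 13+12 = 25
Expected project duration μ = 25 days. Critical path: A → E → F.

25 days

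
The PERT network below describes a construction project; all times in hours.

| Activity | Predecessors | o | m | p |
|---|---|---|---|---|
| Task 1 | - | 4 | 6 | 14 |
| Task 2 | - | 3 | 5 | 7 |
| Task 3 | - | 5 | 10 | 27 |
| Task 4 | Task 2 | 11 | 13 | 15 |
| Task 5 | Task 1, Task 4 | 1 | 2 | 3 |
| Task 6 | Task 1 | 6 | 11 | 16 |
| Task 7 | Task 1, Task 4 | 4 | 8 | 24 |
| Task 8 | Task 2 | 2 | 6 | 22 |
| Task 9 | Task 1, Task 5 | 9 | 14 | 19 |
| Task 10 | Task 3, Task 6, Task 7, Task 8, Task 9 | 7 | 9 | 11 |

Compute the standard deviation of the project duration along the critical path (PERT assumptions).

te_Task 1 = (4 + 4·6 + 14)/6 = 42/6 = 7; σ²_Task 1 = ((14−4)/6)² = 2.778
te_Task 2 = (3 + 4·5 + 7)/6 = 30/6 = 5; σ²_Task 2 = ((7−3)/6)² = 0.444
te_Task 3 = (5 + 4·10 + 27)/6 = 72/6 = 12; σ²_Task 3 = ((27−5)/6)² = 13.444
te_Task 4 = (11 + 4·13 + 15)/6 = 78/6 = 13; σ²_Task 4 = ((15−11)/6)² = 0.444
te_Task 5 = (1 + 4·2 + 3)/6 = 12/6 = 2; σ²_Task 5 = ((3−1)/6)² = 0.111
te_Task 6 = (6 + 4·11 + 16)/6 = 66/6 = 11; σ²_Task 6 = ((16−6)/6)² = 2.778
te_Task 7 = (4 + 4·8 + 24)/6 = 60/6 = 10; σ²_Task 7 = ((24−4)/6)² = 11.111
te_Task 8 = (2 + 4·6 + 22)/6 = 48/6 = 8; σ²_Task 8 = ((22−2)/6)² = 11.111
te_Task 9 = (9 + 4·14 + 19)/6 = 84/6 = 14; σ²_Task 9 = ((19−9)/6)² = 2.778
te_Task 10 = (7 + 4·9 + 11)/6 = 54/6 = 9; σ²_Task 10 = ((11−7)/6)² = 0.444

Forward pass:
ES_Task 1 = 0; EF_Task 1 = 7
ES_Task 2 = 0; EF_Task 2 = 5
ES_Task 3 = 0; EF_Task 3 = 12
ES_Task 4 = 5; EF_Task 4 = 5+13 = 18
ES_Task 5 = max(EF_Task 1=7, EF_Task 4=18) = 18; EF_Task 5 = 18+2 = 20
ES_Task 6 = 7; EF_Task 6 = 7+11 = 18
ES_Task 7 = max(EF_Task 1=7, EF_Task 4=18) = 18; EF_Task 7 = 18+10 = 28
ES_Task 8 = 5; EF_Task 8 = 5+8 = 13
ES_Task 9 = max(EF_Task 1=7, EF_Task 5=20) = 20; EF_Task 9 = 20+14 = 34
ES_Task 10 = max(EF_Task 3=12, EF_Task 6=18, EF_Task 7=28, EF_Task 8=13, EF_Task 9=34) = 34; EF_Task 10 = 34+9 = 43
Expected project duration μ = 43 hours. Critical path: Task 2 → Task 4 → Task 5 → Task 9 → Task 10.

Variance along critical path = 0.444 + 0.444 + 0.111 + 2.778 + 0.444 = 4.222
σ = √4.222 = 2.055 hours

2.05 hours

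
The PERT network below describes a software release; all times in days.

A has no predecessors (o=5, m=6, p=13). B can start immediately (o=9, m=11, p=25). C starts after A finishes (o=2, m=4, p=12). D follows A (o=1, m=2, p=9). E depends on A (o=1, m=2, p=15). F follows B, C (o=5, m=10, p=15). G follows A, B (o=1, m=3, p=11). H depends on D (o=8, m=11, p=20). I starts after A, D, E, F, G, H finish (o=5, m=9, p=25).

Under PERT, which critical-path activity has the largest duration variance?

I

te_A = (5 + 4·6 + 13)/6 = 42/6 = 7; σ²_A = ((13−5)/6)² = 1.778
te_B = (9 + 4·11 + 25)/6 = 78/6 = 13; σ²_B = ((25−9)/6)² = 7.111
te_C = (2 + 4·4 + 12)/6 = 30/6 = 5; σ²_C = ((12−2)/6)² = 2.778
te_D = (1 + 4·2 + 9)/6 = 18/6 = 3; σ²_D = ((9−1)/6)² = 1.778
te_E = (1 + 4·2 + 15)/6 = 24/6 = 4; σ²_E = ((15−1)/6)² = 5.444
te_F = (5 + 4·10 + 15)/6 = 60/6 = 10; σ²_F = ((15−5)/6)² = 2.778
te_G = (1 + 4·3 + 11)/6 = 24/6 = 4; σ²_G = ((11−1)/6)² = 2.778
te_H = (8 + 4·11 + 20)/6 = 72/6 = 12; σ²_H = ((20−8)/6)² = 4.000
te_I = (5 + 4·9 + 25)/6 = 66/6 = 11; σ²_I = ((25−5)/6)² = 11.111

Forward pass:
ES_A = 0; EF_A = 7
ES_B = 0; EF_B = 13
ES_C = 7; EF_C = 7+5 = 12
ES_D = 7; EF_D = 7+3 = 10
ES_E = 7; EF_E = 7+4 = 11
ES_F = max(EF_B=13, EF_C=12) = 13; EF_F = 13+10 = 23
ES_G = max(EF_A=7, EF_B=13) = 13; EF_G = 13+4 = 17
ES_H = 10; EF_H = 10+12 = 22
ES_I = max(EF_A=7, EF_D=10, EF_E=11, EF_F=23, EF_G=17, EF_H=22) = 23; EF_I = 23+11 = 34
Expected project duration μ = 34 days. Critical path: B → F → I.

Variances on critical path: σ²_B=7.111, σ²_F=2.778, σ²_I=11.111.
Largest is σ²_I = 11.111.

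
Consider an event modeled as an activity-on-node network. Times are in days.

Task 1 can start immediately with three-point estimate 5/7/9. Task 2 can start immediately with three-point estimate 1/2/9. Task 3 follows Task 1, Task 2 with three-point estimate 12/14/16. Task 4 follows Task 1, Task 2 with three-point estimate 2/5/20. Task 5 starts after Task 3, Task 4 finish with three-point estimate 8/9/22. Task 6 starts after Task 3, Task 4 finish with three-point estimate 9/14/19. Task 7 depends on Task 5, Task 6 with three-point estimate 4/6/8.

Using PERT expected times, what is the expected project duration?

41 days

te_Task 1 = (5 + 4·7 + 9)/6 = 42/6 = 7
te_Task 2 = (1 + 4·2 + 9)/6 = 18/6 = 3
te_Task 3 = (12 + 4·14 + 16)/6 = 84/6 = 14
te_Task 4 = (2 + 4·5 + 20)/6 = 42/6 = 7
te_Task 5 = (8 + 4·9 + 22)/6 = 66/6 = 11
te_Task 6 = (9 + 4·14 + 19)/6 = 84/6 = 14
te_Task 7 = (4 + 4·6 + 8)/6 = 36/6 = 6

Forward pass:
ES_Task 1 = 0; EF_Task 1 = 7
ES_Task 2 = 0; EF_Task 2 = 3
ES_Task 3 = max(EF_Task 1=7, EF_Task 2=3) = 7; EF_Task 3 = 7+14 = 21
ES_Task 4 = max(EF_Task 1=7, EF_Task 2=3) = 7; EF_Task 4 = 7+7 = 14
ES_Task 5 = max(EF_Task 3=21, EF_Task 4=14) = 21; EF_Task 5 = 21+11 = 32
ES_Task 6 = max(EF_Task 3=21, EF_Task 4=14) = 21; EF_Task 6 = 21+14 = 35
ES_Task 7 = max(EF_Task 5=32, EF_Task 6=35) = 35; EF_Task 7 = 35+6 = 41
Expected project duration μ = 41 days. Critical path: Task 1 → Task 3 → Task 6 → Task 7.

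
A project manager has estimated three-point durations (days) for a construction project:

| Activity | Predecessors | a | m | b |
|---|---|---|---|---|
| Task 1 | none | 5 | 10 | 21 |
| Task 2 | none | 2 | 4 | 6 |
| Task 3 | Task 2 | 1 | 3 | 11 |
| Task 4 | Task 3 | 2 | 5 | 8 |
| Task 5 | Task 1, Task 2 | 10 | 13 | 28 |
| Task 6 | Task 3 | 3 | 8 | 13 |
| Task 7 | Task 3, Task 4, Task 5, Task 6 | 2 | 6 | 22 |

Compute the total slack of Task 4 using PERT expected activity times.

te_Task 1 = (5 + 4·10 + 21)/6 = 66/6 = 11
te_Task 2 = (2 + 4·4 + 6)/6 = 24/6 = 4
te_Task 3 = (1 + 4·3 + 11)/6 = 24/6 = 4
te_Task 4 = (2 + 4·5 + 8)/6 = 30/6 = 5
te_Task 5 = (10 + 4·13 + 28)/6 = 90/6 = 15
te_Task 6 = (3 + 4·8 + 13)/6 = 48/6 = 8
te_Task 7 = (2 + 4·6 + 22)/6 = 48/6 = 8

Forward pass:
ES_Task 1 = 0; EF_Task 1 = 11
ES_Task 2 = 0; EF_Task 2 = 4
ES_Task 3 = 4; EF_Task 3 = 4+4 = 8
ES_Task 4 = 8; EF_Task 4 = 8+5 = 13
ES_Task 5 = max(EF_Task 1=11, EF_Task 2=4) = 11; EF_Task 5 = 11+15 = 26
ES_Task 6 = 8; EF_Task 6 = 8+8 = 16
ES_Task 7 = max(EF_Task 3=8, EF_Task 4=13, EF_Task 5=26, EF_Task 6=16) = 26; EF_Task 7 = 26+8 = 34
Expected project duration μ = 34 days. Critical path: Task 1 → Task 5 → Task 7.

Backward pass:
LF_Task 7 = 34; LS_Task 7 = 34−8 = 26
LF_Task 6 = LS_Task 7 = 26; LS_Task 6 = 26−8 = 18
LF_Task 5 = LS_Task 7 = 26; LS_Task 5 = 26−15 = 11
LF_Task 4 = LS_Task 7 = 26; LS_Task 4 = 26−5 = 21
LF_Task 3 = min(LS_Task 4=21, LS_Task 6=18, LS_Task 7=26) = 18; LS_Task 3 = 18−4 = 14
LF_Task 2 = min(LS_Task 3=14, LS_Task 5=11) = 11; LS_Task 2 = 11−4 = 7
LF_Task 1 = LS_Task 5 = 11; LS_Task 1 = 11−11 = 0
Slack_Task 4 = LS_Task 4 − ES_Task 4 = 21 − 8 = 13

13 days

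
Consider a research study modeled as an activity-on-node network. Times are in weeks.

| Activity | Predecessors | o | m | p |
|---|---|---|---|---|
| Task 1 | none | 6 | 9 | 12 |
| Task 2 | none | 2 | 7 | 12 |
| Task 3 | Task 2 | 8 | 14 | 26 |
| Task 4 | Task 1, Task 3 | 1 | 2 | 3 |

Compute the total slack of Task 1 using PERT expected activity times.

13 weeks

te_Task 1 = (6 + 4·9 + 12)/6 = 54/6 = 9
te_Task 2 = (2 + 4·7 + 12)/6 = 42/6 = 7
te_Task 3 = (8 + 4·14 + 26)/6 = 90/6 = 15
te_Task 4 = (1 + 4·2 + 3)/6 = 12/6 = 2

Forward pass:
ES_Task 1 = 0; EF_Task 1 = 9
ES_Task 2 = 0; EF_Task 2 = 7
ES_Task 3 = 7; EF_Task 3 = 7+15 = 22
ES_Task 4 = max(EF_Task 1=9, EF_Task 3=22) = 22; EF_Task 4 = 22+2 = 24
Expected project duration μ = 24 weeks. Critical path: Task 2 → Task 3 → Task 4.

Backward pass:
LF_Task 4 = 24; LS_Task 4 = 24−2 = 22
LF_Task 3 = LS_Task 4 = 22; LS_Task 3 = 22−15 = 7
LF_Task 2 = LS_Task 3 = 7; LS_Task 2 = 7−7 = 0
LF_Task 1 = LS_Task 4 = 22; LS_Task 1 = 22−9 = 13
Slack_Task 1 = LS_Task 1 − ES_Task 1 = 13 − 0 = 13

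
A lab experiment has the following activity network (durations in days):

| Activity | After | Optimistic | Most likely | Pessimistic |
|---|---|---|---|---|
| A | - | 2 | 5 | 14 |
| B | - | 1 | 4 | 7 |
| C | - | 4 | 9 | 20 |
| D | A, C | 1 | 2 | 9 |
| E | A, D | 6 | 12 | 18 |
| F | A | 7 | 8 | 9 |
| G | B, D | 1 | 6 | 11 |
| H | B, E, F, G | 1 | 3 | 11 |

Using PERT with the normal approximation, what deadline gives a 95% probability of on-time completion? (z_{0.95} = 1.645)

35.5 days

te_A = (2 + 4·5 + 14)/6 = 36/6 = 6; σ²_A = ((14−2)/6)² = 4.000
te_B = (1 + 4·4 + 7)/6 = 24/6 = 4; σ²_B = ((7−1)/6)² = 1.000
te_C = (4 + 4·9 + 20)/6 = 60/6 = 10; σ²_C = ((20−4)/6)² = 7.111
te_D = (1 + 4·2 + 9)/6 = 18/6 = 3; σ²_D = ((9−1)/6)² = 1.778
te_E = (6 + 4·12 + 18)/6 = 72/6 = 12; σ²_E = ((18−6)/6)² = 4.000
te_F = (7 + 4·8 + 9)/6 = 48/6 = 8; σ²_F = ((9−7)/6)² = 0.111
te_G = (1 + 4·6 + 11)/6 = 36/6 = 6; σ²_G = ((11−1)/6)² = 2.778
te_H = (1 + 4·3 + 11)/6 = 24/6 = 4; σ²_H = ((11−1)/6)² = 2.778

Forward pass:
ES_A = 0; EF_A = 6
ES_B = 0; EF_B = 4
ES_C = 0; EF_C = 10
ES_D = max(EF_A=6, EF_C=10) = 10; EF_D = 10+3 = 13
ES_E = max(EF_A=6, EF_D=13) = 13; EF_E = 13+12 = 25
ES_F = 6; EF_F = 6+8 = 14
ES_G = max(EF_B=4, EF_D=13) = 13; EF_G = 13+6 = 19
ES_H = max(EF_B=4, EF_E=25, EF_F=14, EF_G=19) = 25; EF_H = 25+4 = 29
Expected project duration μ = 29 days. Critical path: C → D → E → H.

Variance along critical path = 7.111 + 1.778 + 4.000 + 2.778 = 15.667; σ = 3.958 days.
D = μ + z·σ = 29 + 1.645·3.958 = 35.5 days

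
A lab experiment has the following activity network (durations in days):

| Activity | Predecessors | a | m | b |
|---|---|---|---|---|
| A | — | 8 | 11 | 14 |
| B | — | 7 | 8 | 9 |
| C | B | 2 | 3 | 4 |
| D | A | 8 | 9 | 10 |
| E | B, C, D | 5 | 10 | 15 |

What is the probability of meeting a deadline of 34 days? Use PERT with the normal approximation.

te_A = (8 + 4·11 + 14)/6 = 66/6 = 11; σ²_A = ((14−8)/6)² = 1.000
te_B = (7 + 4·8 + 9)/6 = 48/6 = 8; σ²_B = ((9−7)/6)² = 0.111
te_C = (2 + 4·3 + 4)/6 = 18/6 = 3; σ²_C = ((4−2)/6)² = 0.111
te_D = (8 + 4·9 + 10)/6 = 54/6 = 9; σ²_D = ((10−8)/6)² = 0.111
te_E = (5 + 4·10 + 15)/6 = 60/6 = 10; σ²_E = ((15−5)/6)² = 2.778

Forward pass:
ES_A = 0; EF_A = 11
ES_B = 0; EF_B = 8
ES_C = 8; EF_C = 8+3 = 11
ES_D = 11; EF_D = 11+9 = 20
ES_E = max(EF_B=8, EF_C=11, EF_D=20) = 20; EF_E = 20+10 = 30
Expected project duration μ = 30 days. Critical path: A → D → E.

Variance along critical path = 1.000 + 0.111 + 2.778 = 3.889; σ = √3.889 = 1.972 days.
Z = (34 − 30) / 1.972 = 2.028
P(T ≤ 34) = Φ(2.028) ≈ 0.979

0.979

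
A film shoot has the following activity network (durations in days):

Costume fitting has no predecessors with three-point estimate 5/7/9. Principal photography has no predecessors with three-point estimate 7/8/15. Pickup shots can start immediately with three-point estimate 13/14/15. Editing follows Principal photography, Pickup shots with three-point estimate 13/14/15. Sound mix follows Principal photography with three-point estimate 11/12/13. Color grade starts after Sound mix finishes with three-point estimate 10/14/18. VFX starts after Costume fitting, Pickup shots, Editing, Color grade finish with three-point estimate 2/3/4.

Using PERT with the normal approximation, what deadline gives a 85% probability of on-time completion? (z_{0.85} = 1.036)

40.0 days

te_Costume fitting = (5 + 4·7 + 9)/6 = 42/6 = 7; σ²_Costume fitting = ((9−5)/6)² = 0.444
te_Principal photography = (7 + 4·8 + 15)/6 = 54/6 = 9; σ²_Principal photography = ((15−7)/6)² = 1.778
te_Pickup shots = (13 + 4·14 + 15)/6 = 84/6 = 14; σ²_Pickup shots = ((15−13)/6)² = 0.111
te_Editing = (13 + 4·14 + 15)/6 = 84/6 = 14; σ²_Editing = ((15−13)/6)² = 0.111
te_Sound mix = (11 + 4·12 + 13)/6 = 72/6 = 12; σ²_Sound mix = ((13−11)/6)² = 0.111
te_Color grade = (10 + 4·14 + 18)/6 = 84/6 = 14; σ²_Color grade = ((18−10)/6)² = 1.778
te_VFX = (2 + 4·3 + 4)/6 = 18/6 = 3; σ²_VFX = ((4−2)/6)² = 0.111

Forward pass:
ES_Costume fitting = 0; EF_Costume fitting = 7
ES_Principal photography = 0; EF_Principal photography = 9
ES_Pickup shots = 0; EF_Pickup shots = 14
ES_Editing = max(EF_Principal photography=9, EF_Pickup shots=14) = 14; EF_Editing = 14+14 = 28
ES_Sound mix = 9; EF_Sound mix = 9+12 = 21
ES_Color grade = 21; EF_Color grade = 21+14 = 35
ES_VFX = max(EF_Costume fitting=7, EF_Pickup shots=14, EF_Editing=28, EF_Color grade=35) = 35; EF_VFX = 35+3 = 38
Expected project duration μ = 38 days. Critical path: Principal photography → Sound mix → Color grade → VFX.

Variance along critical path = 1.778 + 0.111 + 1.778 + 0.111 = 3.778; σ = 1.944 days.
D = μ + z·σ = 38 + 1.036·1.944 = 40.0 days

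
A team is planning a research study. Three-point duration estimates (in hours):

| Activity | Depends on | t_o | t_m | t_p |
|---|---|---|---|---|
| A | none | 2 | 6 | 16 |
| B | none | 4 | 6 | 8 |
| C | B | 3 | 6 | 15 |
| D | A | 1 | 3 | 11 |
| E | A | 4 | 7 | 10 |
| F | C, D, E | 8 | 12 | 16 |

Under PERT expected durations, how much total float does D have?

3 hours

te_A = (2 + 4·6 + 16)/6 = 42/6 = 7
te_B = (4 + 4·6 + 8)/6 = 36/6 = 6
te_C = (3 + 4·6 + 15)/6 = 42/6 = 7
te_D = (1 + 4·3 + 11)/6 = 24/6 = 4
te_E = (4 + 4·7 + 10)/6 = 42/6 = 7
te_F = (8 + 4·12 + 16)/6 = 72/6 = 12

Forward pass:
ES_A = 0; EF_A = 7
ES_B = 0; EF_B = 6
ES_C = 6; EF_C = 6+7 = 13
ES_D = 7; EF_D = 7+4 = 11
ES_E = 7; EF_E = 7+7 = 14
ES_F = max(EF_C=13, EF_D=11, EF_E=14) = 14; EF_F = 14+12 = 26
Expected project duration μ = 26 hours. Critical path: A → E → F.

Backward pass:
LF_F = 26; LS_F = 26−12 = 14
LF_E = LS_F = 14; LS_E = 14−7 = 7
LF_D = LS_F = 14; LS_D = 14−4 = 10
LF_C = LS_F = 14; LS_C = 14−7 = 7
LF_B = LS_C = 7; LS_B = 7−6 = 1
LF_A = min(LS_D=10, LS_E=7) = 7; LS_A = 7−7 = 0
Slack_D = LS_D − ES_D = 10 − 7 = 3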